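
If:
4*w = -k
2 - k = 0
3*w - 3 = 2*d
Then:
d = -9/4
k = 2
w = -1/2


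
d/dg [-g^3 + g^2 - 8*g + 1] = -3*g^2 + 2*g - 8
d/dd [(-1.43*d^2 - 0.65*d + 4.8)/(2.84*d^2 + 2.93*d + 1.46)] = (-2.3439*d^2 - 31.4396*d - 15.013)/(8.0656*d^4 + 16.6424*d^3 + 16.8777*d^2 + 8.5556*d + 2.1316)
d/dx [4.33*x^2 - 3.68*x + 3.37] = 8.66*x - 3.68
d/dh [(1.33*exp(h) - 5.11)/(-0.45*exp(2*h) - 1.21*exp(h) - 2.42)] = (0.5985*exp(2*h) - 4.599*exp(h) - 9.4017)*exp(h)/(0.2025*exp(4*h) + 1.089*exp(3*h) + 3.6421*exp(2*h) + 5.8564*exp(h) + 5.8564)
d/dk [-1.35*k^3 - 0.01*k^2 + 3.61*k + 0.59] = -4.05*k^2 - 0.02*k + 3.61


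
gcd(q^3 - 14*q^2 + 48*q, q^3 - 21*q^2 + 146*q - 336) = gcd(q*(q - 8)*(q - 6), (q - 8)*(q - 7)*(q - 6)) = q^2 - 14*q + 48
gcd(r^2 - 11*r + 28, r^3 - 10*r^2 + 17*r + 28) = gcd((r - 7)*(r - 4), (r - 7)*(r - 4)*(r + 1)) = r^2 - 11*r + 28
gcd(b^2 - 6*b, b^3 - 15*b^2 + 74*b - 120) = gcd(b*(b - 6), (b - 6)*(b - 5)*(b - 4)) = b - 6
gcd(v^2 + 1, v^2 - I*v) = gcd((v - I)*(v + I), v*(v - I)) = v - I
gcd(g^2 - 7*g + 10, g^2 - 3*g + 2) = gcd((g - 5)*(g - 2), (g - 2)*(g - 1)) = g - 2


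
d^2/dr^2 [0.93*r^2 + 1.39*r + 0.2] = 1.86000000000000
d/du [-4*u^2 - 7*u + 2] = -8*u - 7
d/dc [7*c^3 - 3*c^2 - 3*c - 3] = 21*c^2 - 6*c - 3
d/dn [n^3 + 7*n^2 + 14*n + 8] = 3*n^2 + 14*n + 14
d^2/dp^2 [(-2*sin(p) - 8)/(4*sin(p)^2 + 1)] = 2*(144*sin(p)^5 + 256*sin(p)^4 - 448*sin(p)^2 - 97*sin(p) + 54*sin(3*p) - 8*sin(5*p) + 32)/(4*sin(p)^2 + 1)^3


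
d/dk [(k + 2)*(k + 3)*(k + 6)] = 3*k^2 + 22*k + 36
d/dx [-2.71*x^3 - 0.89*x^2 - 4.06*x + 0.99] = -8.13*x^2 - 1.78*x - 4.06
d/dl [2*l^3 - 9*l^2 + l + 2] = 6*l^2 - 18*l + 1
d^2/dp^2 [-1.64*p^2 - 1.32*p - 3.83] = -3.28000000000000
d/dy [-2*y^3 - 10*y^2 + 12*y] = -6*y^2 - 20*y + 12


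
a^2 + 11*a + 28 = (a + 4)*(a + 7)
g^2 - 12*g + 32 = (g - 8)*(g - 4)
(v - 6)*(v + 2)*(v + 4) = v^3 - 28*v - 48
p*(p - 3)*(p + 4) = p^3 + p^2 - 12*p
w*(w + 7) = w^2 + 7*w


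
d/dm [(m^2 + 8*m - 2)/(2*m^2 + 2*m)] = (-7*m^2 + 4*m + 2)/(2*m^2*(m^2 + 2*m + 1))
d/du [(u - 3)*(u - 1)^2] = (u - 1)*(3*u - 7)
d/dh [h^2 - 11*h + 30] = 2*h - 11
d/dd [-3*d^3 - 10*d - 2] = -9*d^2 - 10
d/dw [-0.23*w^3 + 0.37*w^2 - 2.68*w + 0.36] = -0.69*w^2 + 0.74*w - 2.68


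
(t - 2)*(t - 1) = t^2 - 3*t + 2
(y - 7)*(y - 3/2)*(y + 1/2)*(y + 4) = y^4 - 4*y^3 - 103*y^2/4 + 121*y/4 + 21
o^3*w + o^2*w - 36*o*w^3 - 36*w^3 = (o - 6*w)*(o + 6*w)*(o*w + w)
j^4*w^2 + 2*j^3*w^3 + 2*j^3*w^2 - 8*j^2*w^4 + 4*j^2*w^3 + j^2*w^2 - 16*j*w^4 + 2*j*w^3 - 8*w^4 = (j - 2*w)*(j + 4*w)*(j*w + w)^2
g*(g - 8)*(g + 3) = g^3 - 5*g^2 - 24*g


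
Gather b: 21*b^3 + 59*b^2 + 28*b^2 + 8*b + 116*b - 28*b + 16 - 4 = 21*b^3 + 87*b^2 + 96*b + 12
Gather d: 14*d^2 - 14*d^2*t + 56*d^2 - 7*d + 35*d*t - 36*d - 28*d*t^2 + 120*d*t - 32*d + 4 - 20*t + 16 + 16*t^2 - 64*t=d^2*(70 - 14*t) + d*(-28*t^2 + 155*t - 75) + 16*t^2 - 84*t + 20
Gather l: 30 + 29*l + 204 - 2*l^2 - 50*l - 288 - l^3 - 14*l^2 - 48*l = -l^3 - 16*l^2 - 69*l - 54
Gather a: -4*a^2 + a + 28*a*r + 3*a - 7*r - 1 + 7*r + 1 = -4*a^2 + a*(28*r + 4)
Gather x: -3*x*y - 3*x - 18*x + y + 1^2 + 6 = x*(-3*y - 21) + y + 7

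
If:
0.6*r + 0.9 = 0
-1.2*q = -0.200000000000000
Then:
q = 0.17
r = -1.50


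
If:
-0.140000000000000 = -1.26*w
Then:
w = 0.11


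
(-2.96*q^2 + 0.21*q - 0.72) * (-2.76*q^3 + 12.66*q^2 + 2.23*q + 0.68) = 8.1696*q^5 - 38.0532*q^4 - 1.955*q^3 - 10.6597*q^2 - 1.4628*q - 0.4896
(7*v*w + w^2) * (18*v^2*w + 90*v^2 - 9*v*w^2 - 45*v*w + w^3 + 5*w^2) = 126*v^3*w^2 + 630*v^3*w - 45*v^2*w^3 - 225*v^2*w^2 - 2*v*w^4 - 10*v*w^3 + w^5 + 5*w^4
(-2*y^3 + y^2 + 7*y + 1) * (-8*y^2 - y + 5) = 16*y^5 - 6*y^4 - 67*y^3 - 10*y^2 + 34*y + 5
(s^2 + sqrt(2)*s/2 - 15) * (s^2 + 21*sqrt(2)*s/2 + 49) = s^4 + 11*sqrt(2)*s^3 + 89*s^2/2 - 133*sqrt(2)*s - 735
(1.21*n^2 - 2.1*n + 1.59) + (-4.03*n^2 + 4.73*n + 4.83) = -2.82*n^2 + 2.63*n + 6.42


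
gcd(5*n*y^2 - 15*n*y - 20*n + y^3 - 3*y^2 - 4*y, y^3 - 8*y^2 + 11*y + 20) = y^2 - 3*y - 4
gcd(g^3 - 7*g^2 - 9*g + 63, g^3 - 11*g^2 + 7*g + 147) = g^2 - 4*g - 21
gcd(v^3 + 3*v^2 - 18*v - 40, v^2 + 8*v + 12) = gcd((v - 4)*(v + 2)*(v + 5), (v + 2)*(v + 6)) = v + 2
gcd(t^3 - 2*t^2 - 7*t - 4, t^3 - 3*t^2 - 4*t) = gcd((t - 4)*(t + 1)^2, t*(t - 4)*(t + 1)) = t^2 - 3*t - 4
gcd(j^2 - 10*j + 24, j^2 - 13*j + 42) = j - 6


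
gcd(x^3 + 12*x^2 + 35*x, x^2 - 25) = x + 5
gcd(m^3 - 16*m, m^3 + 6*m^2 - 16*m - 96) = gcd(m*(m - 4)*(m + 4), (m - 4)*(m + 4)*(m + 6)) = m^2 - 16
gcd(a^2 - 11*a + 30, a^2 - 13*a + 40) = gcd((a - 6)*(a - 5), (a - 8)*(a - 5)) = a - 5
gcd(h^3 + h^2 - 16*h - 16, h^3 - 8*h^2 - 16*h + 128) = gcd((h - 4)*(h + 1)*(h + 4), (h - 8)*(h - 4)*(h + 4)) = h^2 - 16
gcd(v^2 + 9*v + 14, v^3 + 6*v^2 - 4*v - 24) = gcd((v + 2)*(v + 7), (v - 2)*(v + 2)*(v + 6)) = v + 2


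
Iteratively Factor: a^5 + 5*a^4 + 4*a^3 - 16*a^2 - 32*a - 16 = (a + 2)*(a^4 + 3*a^3 - 2*a^2 - 12*a - 8) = (a + 1)*(a + 2)*(a^3 + 2*a^2 - 4*a - 8) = (a + 1)*(a + 2)^2*(a^2 - 4) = (a + 1)*(a + 2)^3*(a - 2)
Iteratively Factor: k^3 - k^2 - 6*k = (k - 3)*(k^2 + 2*k) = k*(k - 3)*(k + 2)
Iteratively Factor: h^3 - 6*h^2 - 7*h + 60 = (h - 5)*(h^2 - h - 12) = (h - 5)*(h + 3)*(h - 4)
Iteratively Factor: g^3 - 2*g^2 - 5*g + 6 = (g - 3)*(g^2 + g - 2) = (g - 3)*(g - 1)*(g + 2)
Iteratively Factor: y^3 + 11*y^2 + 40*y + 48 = (y + 4)*(y^2 + 7*y + 12) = (y + 3)*(y + 4)*(y + 4)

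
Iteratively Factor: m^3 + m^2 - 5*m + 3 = (m - 1)*(m^2 + 2*m - 3) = (m - 1)^2*(m + 3)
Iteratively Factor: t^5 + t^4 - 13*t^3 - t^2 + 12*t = (t + 1)*(t^4 - 13*t^2 + 12*t) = (t + 1)*(t + 4)*(t^3 - 4*t^2 + 3*t) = (t - 3)*(t + 1)*(t + 4)*(t^2 - t) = (t - 3)*(t - 1)*(t + 1)*(t + 4)*(t)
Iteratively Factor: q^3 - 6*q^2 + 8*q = (q - 4)*(q^2 - 2*q) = (q - 4)*(q - 2)*(q)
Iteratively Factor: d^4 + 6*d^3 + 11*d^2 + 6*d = (d)*(d^3 + 6*d^2 + 11*d + 6) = d*(d + 2)*(d^2 + 4*d + 3) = d*(d + 1)*(d + 2)*(d + 3)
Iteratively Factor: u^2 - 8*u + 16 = (u - 4)*(u - 4)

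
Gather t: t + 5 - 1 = t + 4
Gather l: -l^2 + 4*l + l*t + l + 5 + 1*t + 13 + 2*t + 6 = -l^2 + l*(t + 5) + 3*t + 24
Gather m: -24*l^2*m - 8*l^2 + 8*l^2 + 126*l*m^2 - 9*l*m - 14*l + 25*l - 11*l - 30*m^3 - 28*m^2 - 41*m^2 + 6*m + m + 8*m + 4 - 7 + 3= -30*m^3 + m^2*(126*l - 69) + m*(-24*l^2 - 9*l + 15)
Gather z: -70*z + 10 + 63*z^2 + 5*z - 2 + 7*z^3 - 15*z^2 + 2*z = 7*z^3 + 48*z^2 - 63*z + 8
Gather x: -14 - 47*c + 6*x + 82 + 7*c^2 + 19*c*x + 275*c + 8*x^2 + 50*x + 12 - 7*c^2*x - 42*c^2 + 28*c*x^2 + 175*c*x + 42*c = -35*c^2 + 270*c + x^2*(28*c + 8) + x*(-7*c^2 + 194*c + 56) + 80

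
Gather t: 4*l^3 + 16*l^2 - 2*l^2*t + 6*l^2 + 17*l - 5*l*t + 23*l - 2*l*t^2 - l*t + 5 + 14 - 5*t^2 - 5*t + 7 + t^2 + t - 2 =4*l^3 + 22*l^2 + 40*l + t^2*(-2*l - 4) + t*(-2*l^2 - 6*l - 4) + 24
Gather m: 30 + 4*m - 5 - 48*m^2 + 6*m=-48*m^2 + 10*m + 25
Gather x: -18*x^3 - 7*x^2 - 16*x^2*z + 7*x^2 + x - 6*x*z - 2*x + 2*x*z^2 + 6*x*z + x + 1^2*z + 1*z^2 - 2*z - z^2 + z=-18*x^3 - 16*x^2*z + 2*x*z^2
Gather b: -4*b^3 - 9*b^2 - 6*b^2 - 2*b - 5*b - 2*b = -4*b^3 - 15*b^2 - 9*b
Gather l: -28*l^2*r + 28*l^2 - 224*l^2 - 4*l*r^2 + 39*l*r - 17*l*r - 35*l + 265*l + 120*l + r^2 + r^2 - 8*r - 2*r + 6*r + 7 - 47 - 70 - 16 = l^2*(-28*r - 196) + l*(-4*r^2 + 22*r + 350) + 2*r^2 - 4*r - 126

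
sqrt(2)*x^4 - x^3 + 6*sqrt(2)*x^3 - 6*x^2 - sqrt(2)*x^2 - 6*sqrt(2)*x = x*(x + 6)*(x - sqrt(2))*(sqrt(2)*x + 1)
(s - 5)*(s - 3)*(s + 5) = s^3 - 3*s^2 - 25*s + 75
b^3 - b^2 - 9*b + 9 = (b - 3)*(b - 1)*(b + 3)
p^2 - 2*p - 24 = (p - 6)*(p + 4)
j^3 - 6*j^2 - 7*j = j*(j - 7)*(j + 1)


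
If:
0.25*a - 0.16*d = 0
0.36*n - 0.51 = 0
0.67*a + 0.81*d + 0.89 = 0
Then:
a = -0.46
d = -0.72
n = 1.42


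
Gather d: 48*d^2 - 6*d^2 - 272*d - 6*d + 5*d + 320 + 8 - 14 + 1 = 42*d^2 - 273*d + 315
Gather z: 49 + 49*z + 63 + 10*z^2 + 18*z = 10*z^2 + 67*z + 112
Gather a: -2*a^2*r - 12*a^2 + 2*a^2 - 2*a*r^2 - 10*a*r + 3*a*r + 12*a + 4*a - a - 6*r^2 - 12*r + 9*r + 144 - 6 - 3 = a^2*(-2*r - 10) + a*(-2*r^2 - 7*r + 15) - 6*r^2 - 3*r + 135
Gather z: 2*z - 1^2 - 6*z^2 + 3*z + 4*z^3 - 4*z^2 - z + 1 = 4*z^3 - 10*z^2 + 4*z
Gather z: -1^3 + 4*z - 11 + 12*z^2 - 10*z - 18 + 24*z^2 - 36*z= 36*z^2 - 42*z - 30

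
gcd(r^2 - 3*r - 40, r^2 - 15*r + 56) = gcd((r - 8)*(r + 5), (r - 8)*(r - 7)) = r - 8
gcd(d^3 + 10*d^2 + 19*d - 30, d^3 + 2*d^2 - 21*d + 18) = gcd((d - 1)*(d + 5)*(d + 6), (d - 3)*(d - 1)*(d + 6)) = d^2 + 5*d - 6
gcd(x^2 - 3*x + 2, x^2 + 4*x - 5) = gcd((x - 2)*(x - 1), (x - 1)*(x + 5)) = x - 1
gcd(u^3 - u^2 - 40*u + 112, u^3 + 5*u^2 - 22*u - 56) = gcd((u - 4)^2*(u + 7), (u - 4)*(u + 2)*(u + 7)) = u^2 + 3*u - 28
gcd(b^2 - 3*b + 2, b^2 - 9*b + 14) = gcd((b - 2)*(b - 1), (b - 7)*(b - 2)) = b - 2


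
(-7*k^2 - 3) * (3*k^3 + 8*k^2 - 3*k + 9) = -21*k^5 - 56*k^4 + 12*k^3 - 87*k^2 + 9*k - 27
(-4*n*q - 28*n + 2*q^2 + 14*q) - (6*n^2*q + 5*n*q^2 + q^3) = -6*n^2*q - 5*n*q^2 - 4*n*q - 28*n - q^3 + 2*q^2 + 14*q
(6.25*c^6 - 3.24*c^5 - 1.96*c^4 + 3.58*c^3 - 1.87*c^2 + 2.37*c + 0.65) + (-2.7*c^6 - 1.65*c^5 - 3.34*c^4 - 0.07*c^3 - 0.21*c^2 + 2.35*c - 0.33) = 3.55*c^6 - 4.89*c^5 - 5.3*c^4 + 3.51*c^3 - 2.08*c^2 + 4.72*c + 0.32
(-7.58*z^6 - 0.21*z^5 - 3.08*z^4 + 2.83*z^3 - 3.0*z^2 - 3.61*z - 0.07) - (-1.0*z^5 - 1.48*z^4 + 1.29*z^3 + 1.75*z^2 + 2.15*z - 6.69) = -7.58*z^6 + 0.79*z^5 - 1.6*z^4 + 1.54*z^3 - 4.75*z^2 - 5.76*z + 6.62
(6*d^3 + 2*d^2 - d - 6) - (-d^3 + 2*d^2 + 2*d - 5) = 7*d^3 - 3*d - 1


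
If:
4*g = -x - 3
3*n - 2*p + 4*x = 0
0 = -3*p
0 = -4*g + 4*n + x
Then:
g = -39/40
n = -6/5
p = 0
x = 9/10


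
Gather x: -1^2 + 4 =3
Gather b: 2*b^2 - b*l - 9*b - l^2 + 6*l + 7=2*b^2 + b*(-l - 9) - l^2 + 6*l + 7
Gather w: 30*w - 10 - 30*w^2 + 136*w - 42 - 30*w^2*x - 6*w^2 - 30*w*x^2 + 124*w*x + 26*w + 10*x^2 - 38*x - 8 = w^2*(-30*x - 36) + w*(-30*x^2 + 124*x + 192) + 10*x^2 - 38*x - 60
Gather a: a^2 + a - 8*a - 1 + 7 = a^2 - 7*a + 6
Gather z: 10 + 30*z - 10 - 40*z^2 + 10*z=-40*z^2 + 40*z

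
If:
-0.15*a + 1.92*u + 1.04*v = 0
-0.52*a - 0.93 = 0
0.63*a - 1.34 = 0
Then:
No Solution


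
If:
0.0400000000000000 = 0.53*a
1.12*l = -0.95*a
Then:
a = 0.08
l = -0.06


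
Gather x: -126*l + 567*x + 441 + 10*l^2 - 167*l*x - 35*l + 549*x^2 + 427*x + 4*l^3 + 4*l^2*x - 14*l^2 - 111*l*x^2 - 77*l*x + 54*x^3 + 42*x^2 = 4*l^3 - 4*l^2 - 161*l + 54*x^3 + x^2*(591 - 111*l) + x*(4*l^2 - 244*l + 994) + 441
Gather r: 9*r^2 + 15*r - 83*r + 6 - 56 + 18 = 9*r^2 - 68*r - 32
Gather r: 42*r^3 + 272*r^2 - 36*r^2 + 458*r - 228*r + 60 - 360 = 42*r^3 + 236*r^2 + 230*r - 300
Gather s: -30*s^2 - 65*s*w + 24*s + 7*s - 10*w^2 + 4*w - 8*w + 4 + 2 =-30*s^2 + s*(31 - 65*w) - 10*w^2 - 4*w + 6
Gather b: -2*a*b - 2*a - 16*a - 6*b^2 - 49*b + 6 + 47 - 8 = -18*a - 6*b^2 + b*(-2*a - 49) + 45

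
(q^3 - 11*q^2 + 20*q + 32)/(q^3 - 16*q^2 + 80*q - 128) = (q + 1)/(q - 4)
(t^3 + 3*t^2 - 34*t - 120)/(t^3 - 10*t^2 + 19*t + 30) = (t^2 + 9*t + 20)/(t^2 - 4*t - 5)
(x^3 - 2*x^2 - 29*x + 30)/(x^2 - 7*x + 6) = x + 5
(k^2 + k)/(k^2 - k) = (k + 1)/(k - 1)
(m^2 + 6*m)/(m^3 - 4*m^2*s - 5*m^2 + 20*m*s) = (m + 6)/(m^2 - 4*m*s - 5*m + 20*s)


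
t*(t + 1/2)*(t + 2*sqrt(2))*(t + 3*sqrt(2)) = t^4 + t^3/2 + 5*sqrt(2)*t^3 + 5*sqrt(2)*t^2/2 + 12*t^2 + 6*t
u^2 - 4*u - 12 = (u - 6)*(u + 2)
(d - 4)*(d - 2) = d^2 - 6*d + 8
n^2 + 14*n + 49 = (n + 7)^2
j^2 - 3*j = j*(j - 3)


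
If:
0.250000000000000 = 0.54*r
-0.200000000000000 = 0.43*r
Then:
No Solution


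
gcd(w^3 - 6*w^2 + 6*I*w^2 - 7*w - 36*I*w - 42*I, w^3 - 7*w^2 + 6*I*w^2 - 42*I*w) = w^2 + w*(-7 + 6*I) - 42*I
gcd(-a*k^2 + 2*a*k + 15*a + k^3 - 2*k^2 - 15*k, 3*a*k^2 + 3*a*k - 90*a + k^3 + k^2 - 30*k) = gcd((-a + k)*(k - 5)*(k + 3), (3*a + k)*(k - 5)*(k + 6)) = k - 5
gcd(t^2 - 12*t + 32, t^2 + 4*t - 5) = 1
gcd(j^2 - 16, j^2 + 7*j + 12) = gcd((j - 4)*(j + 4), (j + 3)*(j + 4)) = j + 4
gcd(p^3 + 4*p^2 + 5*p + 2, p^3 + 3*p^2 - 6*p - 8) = p + 1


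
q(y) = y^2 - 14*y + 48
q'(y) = 2*y - 14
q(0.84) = 36.95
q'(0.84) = -12.32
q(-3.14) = 101.82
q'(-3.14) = -20.28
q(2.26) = 21.47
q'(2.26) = -9.48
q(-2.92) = 97.41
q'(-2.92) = -19.84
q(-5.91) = 165.67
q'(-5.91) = -25.82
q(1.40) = 30.36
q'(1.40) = -11.20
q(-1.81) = 76.62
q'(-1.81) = -17.62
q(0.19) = 45.38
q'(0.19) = -13.62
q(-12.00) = 360.00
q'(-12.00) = -38.00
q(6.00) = 0.00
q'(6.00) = -2.00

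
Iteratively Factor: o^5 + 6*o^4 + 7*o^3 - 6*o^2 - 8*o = (o + 1)*(o^4 + 5*o^3 + 2*o^2 - 8*o) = (o - 1)*(o + 1)*(o^3 + 6*o^2 + 8*o) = (o - 1)*(o + 1)*(o + 2)*(o^2 + 4*o) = (o - 1)*(o + 1)*(o + 2)*(o + 4)*(o)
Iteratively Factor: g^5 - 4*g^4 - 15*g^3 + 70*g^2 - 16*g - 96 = (g + 4)*(g^4 - 8*g^3 + 17*g^2 + 2*g - 24) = (g - 3)*(g + 4)*(g^3 - 5*g^2 + 2*g + 8) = (g - 4)*(g - 3)*(g + 4)*(g^2 - g - 2) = (g - 4)*(g - 3)*(g + 1)*(g + 4)*(g - 2)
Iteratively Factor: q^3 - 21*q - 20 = (q + 4)*(q^2 - 4*q - 5) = (q - 5)*(q + 4)*(q + 1)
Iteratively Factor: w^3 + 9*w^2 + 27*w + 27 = (w + 3)*(w^2 + 6*w + 9) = (w + 3)^2*(w + 3)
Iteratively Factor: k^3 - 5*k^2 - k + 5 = (k - 5)*(k^2 - 1) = (k - 5)*(k + 1)*(k - 1)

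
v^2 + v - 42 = (v - 6)*(v + 7)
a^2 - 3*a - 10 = (a - 5)*(a + 2)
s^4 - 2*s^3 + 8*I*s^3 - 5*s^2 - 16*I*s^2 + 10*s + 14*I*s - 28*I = (s - 2)*(s - I)*(s + 2*I)*(s + 7*I)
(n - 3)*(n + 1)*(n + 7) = n^3 + 5*n^2 - 17*n - 21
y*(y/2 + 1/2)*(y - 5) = y^3/2 - 2*y^2 - 5*y/2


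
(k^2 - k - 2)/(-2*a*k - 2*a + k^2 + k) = (2 - k)/(2*a - k)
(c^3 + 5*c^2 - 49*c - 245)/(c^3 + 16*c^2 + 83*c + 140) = (c - 7)/(c + 4)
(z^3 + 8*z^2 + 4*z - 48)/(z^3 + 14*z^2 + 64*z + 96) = (z - 2)/(z + 4)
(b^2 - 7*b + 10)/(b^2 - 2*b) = (b - 5)/b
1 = 1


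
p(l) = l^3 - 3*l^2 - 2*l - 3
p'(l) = 3*l^2 - 6*l - 2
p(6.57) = 137.96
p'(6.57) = 88.07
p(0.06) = -3.13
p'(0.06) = -2.35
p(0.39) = -4.18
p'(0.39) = -3.88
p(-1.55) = -10.83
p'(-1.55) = 14.51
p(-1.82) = -15.33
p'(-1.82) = 18.86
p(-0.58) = -3.04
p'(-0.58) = 2.49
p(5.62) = 68.51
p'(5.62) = 59.03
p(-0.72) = -3.49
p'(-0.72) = 3.88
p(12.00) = 1269.00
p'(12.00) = 358.00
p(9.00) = 465.00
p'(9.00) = 187.00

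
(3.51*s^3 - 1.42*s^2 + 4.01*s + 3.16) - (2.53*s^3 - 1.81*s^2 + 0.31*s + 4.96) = 0.98*s^3 + 0.39*s^2 + 3.7*s - 1.8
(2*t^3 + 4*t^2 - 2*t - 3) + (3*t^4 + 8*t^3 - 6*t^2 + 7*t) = 3*t^4 + 10*t^3 - 2*t^2 + 5*t - 3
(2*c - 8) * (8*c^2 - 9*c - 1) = 16*c^3 - 82*c^2 + 70*c + 8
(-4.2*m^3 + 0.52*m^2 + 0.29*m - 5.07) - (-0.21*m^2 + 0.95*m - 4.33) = -4.2*m^3 + 0.73*m^2 - 0.66*m - 0.74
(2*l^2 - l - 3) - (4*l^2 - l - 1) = -2*l^2 - 2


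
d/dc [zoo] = 0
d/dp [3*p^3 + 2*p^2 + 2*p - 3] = 9*p^2 + 4*p + 2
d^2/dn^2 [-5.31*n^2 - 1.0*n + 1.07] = -10.6200000000000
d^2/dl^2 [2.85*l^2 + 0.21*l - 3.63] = 5.70000000000000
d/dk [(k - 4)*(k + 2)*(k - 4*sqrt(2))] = 3*k^2 - 8*sqrt(2)*k - 4*k - 8 + 8*sqrt(2)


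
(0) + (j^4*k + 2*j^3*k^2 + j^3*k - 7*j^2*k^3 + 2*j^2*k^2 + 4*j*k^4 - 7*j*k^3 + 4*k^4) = j^4*k + 2*j^3*k^2 + j^3*k - 7*j^2*k^3 + 2*j^2*k^2 + 4*j*k^4 - 7*j*k^3 + 4*k^4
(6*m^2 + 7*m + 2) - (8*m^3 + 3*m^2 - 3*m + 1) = -8*m^3 + 3*m^2 + 10*m + 1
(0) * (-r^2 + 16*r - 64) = 0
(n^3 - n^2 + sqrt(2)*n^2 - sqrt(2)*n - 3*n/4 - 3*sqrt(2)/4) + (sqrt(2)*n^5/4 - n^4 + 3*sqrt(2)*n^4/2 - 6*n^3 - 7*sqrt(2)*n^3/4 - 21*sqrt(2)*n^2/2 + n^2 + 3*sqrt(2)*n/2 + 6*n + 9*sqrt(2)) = sqrt(2)*n^5/4 - n^4 + 3*sqrt(2)*n^4/2 - 5*n^3 - 7*sqrt(2)*n^3/4 - 19*sqrt(2)*n^2/2 + sqrt(2)*n/2 + 21*n/4 + 33*sqrt(2)/4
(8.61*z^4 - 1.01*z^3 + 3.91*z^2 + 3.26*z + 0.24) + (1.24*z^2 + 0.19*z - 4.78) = 8.61*z^4 - 1.01*z^3 + 5.15*z^2 + 3.45*z - 4.54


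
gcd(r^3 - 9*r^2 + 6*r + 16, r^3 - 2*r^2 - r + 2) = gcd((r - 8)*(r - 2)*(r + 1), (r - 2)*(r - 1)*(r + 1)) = r^2 - r - 2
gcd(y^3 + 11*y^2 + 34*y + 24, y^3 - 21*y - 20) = y^2 + 5*y + 4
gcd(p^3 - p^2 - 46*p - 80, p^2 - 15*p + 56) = p - 8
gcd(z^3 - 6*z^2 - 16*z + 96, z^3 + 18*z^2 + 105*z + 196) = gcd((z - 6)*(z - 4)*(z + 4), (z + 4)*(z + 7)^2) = z + 4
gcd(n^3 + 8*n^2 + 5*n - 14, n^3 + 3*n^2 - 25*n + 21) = n^2 + 6*n - 7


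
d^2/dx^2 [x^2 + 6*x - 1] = 2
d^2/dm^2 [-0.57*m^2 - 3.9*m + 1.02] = -1.14000000000000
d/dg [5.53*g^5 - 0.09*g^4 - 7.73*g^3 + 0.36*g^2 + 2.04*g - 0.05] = 27.65*g^4 - 0.36*g^3 - 23.19*g^2 + 0.72*g + 2.04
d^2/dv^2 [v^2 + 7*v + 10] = 2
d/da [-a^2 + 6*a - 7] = 6 - 2*a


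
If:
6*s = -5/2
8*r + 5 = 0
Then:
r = -5/8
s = -5/12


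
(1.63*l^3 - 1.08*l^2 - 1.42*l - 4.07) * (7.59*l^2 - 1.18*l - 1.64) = 12.3717*l^5 - 10.1206*l^4 - 12.1766*l^3 - 27.4445*l^2 + 7.1314*l + 6.6748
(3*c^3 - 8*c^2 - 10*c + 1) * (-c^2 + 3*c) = -3*c^5 + 17*c^4 - 14*c^3 - 31*c^2 + 3*c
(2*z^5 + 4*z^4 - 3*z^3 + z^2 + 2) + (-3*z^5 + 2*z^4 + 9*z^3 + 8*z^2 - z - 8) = -z^5 + 6*z^4 + 6*z^3 + 9*z^2 - z - 6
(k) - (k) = 0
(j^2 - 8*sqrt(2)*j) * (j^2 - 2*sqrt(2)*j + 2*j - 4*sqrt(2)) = j^4 - 10*sqrt(2)*j^3 + 2*j^3 - 20*sqrt(2)*j^2 + 32*j^2 + 64*j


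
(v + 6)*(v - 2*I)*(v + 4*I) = v^3 + 6*v^2 + 2*I*v^2 + 8*v + 12*I*v + 48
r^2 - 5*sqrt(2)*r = r*(r - 5*sqrt(2))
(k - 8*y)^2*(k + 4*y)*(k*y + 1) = k^4*y - 12*k^3*y^2 + k^3 - 12*k^2*y + 256*k*y^4 + 256*y^3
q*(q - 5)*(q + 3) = q^3 - 2*q^2 - 15*q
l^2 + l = l*(l + 1)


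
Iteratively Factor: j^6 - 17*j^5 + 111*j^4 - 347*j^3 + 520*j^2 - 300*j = (j - 5)*(j^5 - 12*j^4 + 51*j^3 - 92*j^2 + 60*j) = j*(j - 5)*(j^4 - 12*j^3 + 51*j^2 - 92*j + 60) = j*(j - 5)^2*(j^3 - 7*j^2 + 16*j - 12) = j*(j - 5)^2*(j - 2)*(j^2 - 5*j + 6) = j*(j - 5)^2*(j - 3)*(j - 2)*(j - 2)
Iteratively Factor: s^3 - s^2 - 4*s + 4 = (s - 1)*(s^2 - 4) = (s - 1)*(s + 2)*(s - 2)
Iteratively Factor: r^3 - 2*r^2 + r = (r - 1)*(r^2 - r) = (r - 1)^2*(r)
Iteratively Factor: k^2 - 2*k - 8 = (k + 2)*(k - 4)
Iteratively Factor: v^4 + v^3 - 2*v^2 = (v + 2)*(v^3 - v^2) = v*(v + 2)*(v^2 - v) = v^2*(v + 2)*(v - 1)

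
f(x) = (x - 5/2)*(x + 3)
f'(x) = 2*x + 1/2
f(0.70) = -6.66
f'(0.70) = 1.90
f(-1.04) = -6.94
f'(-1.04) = -1.58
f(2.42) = -0.43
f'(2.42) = 5.34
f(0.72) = -6.62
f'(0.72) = 1.94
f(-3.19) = 1.08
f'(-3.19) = -5.88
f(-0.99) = -7.01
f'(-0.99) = -1.48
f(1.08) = -5.79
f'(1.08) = 2.66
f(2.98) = 2.87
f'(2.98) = 6.46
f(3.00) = 3.00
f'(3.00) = 6.50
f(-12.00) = 130.50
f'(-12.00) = -23.50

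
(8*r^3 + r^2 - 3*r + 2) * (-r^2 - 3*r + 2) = -8*r^5 - 25*r^4 + 16*r^3 + 9*r^2 - 12*r + 4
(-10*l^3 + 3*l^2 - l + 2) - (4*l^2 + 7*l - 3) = -10*l^3 - l^2 - 8*l + 5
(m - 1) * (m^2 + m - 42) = m^3 - 43*m + 42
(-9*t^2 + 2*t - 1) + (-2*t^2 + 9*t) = -11*t^2 + 11*t - 1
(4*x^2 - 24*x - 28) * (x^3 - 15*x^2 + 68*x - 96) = 4*x^5 - 84*x^4 + 604*x^3 - 1596*x^2 + 400*x + 2688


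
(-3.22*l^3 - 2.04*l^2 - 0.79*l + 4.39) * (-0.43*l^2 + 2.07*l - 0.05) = 1.3846*l^5 - 5.7882*l^4 - 3.7221*l^3 - 3.421*l^2 + 9.1268*l - 0.2195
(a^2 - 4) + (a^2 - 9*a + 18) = 2*a^2 - 9*a + 14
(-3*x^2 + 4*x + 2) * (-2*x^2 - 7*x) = 6*x^4 + 13*x^3 - 32*x^2 - 14*x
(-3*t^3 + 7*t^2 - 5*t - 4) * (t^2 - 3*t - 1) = -3*t^5 + 16*t^4 - 23*t^3 + 4*t^2 + 17*t + 4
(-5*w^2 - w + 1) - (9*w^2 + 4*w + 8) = -14*w^2 - 5*w - 7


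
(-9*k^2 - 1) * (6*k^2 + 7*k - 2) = -54*k^4 - 63*k^3 + 12*k^2 - 7*k + 2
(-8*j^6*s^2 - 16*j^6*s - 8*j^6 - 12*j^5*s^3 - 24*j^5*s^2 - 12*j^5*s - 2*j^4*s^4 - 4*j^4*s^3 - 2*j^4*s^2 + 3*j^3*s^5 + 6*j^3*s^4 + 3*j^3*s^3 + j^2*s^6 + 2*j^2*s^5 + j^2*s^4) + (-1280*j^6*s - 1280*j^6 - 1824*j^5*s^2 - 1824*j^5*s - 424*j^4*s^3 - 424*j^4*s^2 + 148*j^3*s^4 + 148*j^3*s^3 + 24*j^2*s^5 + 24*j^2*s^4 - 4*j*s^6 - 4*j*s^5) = -8*j^6*s^2 - 1296*j^6*s - 1288*j^6 - 12*j^5*s^3 - 1848*j^5*s^2 - 1836*j^5*s - 2*j^4*s^4 - 428*j^4*s^3 - 426*j^4*s^2 + 3*j^3*s^5 + 154*j^3*s^4 + 151*j^3*s^3 + j^2*s^6 + 26*j^2*s^5 + 25*j^2*s^4 - 4*j*s^6 - 4*j*s^5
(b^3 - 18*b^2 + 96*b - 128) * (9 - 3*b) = -3*b^4 + 63*b^3 - 450*b^2 + 1248*b - 1152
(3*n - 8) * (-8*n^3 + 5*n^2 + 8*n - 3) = -24*n^4 + 79*n^3 - 16*n^2 - 73*n + 24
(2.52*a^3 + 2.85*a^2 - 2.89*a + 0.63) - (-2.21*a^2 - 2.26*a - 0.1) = 2.52*a^3 + 5.06*a^2 - 0.63*a + 0.73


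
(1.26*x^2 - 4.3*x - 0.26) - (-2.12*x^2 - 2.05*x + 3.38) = 3.38*x^2 - 2.25*x - 3.64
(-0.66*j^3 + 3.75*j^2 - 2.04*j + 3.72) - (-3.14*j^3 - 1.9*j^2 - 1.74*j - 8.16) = 2.48*j^3 + 5.65*j^2 - 0.3*j + 11.88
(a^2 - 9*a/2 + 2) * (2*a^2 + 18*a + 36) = 2*a^4 + 9*a^3 - 41*a^2 - 126*a + 72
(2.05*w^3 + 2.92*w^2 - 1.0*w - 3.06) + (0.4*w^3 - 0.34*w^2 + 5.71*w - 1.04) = 2.45*w^3 + 2.58*w^2 + 4.71*w - 4.1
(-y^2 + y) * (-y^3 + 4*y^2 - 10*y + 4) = y^5 - 5*y^4 + 14*y^3 - 14*y^2 + 4*y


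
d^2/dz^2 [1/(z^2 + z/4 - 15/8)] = 64*(-16*z^2 - 4*z + (8*z + 1)^2 + 30)/(8*z^2 + 2*z - 15)^3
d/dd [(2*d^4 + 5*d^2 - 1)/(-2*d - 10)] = (-6*d^4 - 40*d^3 - 5*d^2 - 50*d - 1)/(2*(d^2 + 10*d + 25))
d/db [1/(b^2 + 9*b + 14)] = (-2*b - 9)/(b^2 + 9*b + 14)^2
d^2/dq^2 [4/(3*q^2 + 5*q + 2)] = 8*(-9*q^2 - 15*q + (6*q + 5)^2 - 6)/(3*q^2 + 5*q + 2)^3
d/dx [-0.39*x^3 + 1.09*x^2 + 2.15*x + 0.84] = -1.17*x^2 + 2.18*x + 2.15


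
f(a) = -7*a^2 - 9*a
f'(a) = -14*a - 9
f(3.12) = -96.22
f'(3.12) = -52.68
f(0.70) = -9.73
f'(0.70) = -18.80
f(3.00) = -90.00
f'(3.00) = -51.00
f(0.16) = -1.62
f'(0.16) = -11.24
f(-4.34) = -92.79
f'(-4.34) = 51.76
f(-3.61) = -58.73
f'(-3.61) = 41.54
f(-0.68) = 2.88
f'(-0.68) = 0.52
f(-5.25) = -145.69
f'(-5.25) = 64.50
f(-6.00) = -198.00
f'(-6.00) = 75.00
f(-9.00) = -486.00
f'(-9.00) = 117.00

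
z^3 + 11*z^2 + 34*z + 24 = (z + 1)*(z + 4)*(z + 6)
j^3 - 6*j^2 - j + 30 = (j - 5)*(j - 3)*(j + 2)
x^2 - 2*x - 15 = (x - 5)*(x + 3)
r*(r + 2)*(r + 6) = r^3 + 8*r^2 + 12*r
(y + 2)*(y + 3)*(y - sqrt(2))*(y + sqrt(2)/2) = y^4 - sqrt(2)*y^3/2 + 5*y^3 - 5*sqrt(2)*y^2/2 + 5*y^2 - 5*y - 3*sqrt(2)*y - 6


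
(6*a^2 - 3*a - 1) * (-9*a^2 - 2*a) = -54*a^4 + 15*a^3 + 15*a^2 + 2*a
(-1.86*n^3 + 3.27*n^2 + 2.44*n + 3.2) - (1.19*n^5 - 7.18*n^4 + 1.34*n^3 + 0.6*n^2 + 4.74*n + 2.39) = -1.19*n^5 + 7.18*n^4 - 3.2*n^3 + 2.67*n^2 - 2.3*n + 0.81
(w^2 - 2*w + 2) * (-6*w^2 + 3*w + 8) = -6*w^4 + 15*w^3 - 10*w^2 - 10*w + 16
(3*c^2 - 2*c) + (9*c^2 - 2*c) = 12*c^2 - 4*c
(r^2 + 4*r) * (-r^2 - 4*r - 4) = -r^4 - 8*r^3 - 20*r^2 - 16*r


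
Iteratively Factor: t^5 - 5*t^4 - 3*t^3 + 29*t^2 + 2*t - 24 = (t - 3)*(t^4 - 2*t^3 - 9*t^2 + 2*t + 8) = (t - 3)*(t + 2)*(t^3 - 4*t^2 - t + 4) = (t - 3)*(t + 1)*(t + 2)*(t^2 - 5*t + 4) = (t - 3)*(t - 1)*(t + 1)*(t + 2)*(t - 4)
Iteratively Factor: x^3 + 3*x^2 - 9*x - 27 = (x + 3)*(x^2 - 9) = (x - 3)*(x + 3)*(x + 3)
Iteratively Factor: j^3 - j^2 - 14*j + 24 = (j - 3)*(j^2 + 2*j - 8) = (j - 3)*(j + 4)*(j - 2)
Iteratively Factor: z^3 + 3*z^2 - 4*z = (z + 4)*(z^2 - z) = (z - 1)*(z + 4)*(z)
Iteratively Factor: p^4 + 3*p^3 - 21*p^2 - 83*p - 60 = (p + 3)*(p^3 - 21*p - 20) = (p + 1)*(p + 3)*(p^2 - p - 20) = (p - 5)*(p + 1)*(p + 3)*(p + 4)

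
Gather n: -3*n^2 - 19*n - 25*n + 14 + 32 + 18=-3*n^2 - 44*n + 64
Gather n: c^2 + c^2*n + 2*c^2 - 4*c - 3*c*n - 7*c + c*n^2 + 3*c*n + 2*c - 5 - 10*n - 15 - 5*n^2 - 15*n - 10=3*c^2 - 9*c + n^2*(c - 5) + n*(c^2 - 25) - 30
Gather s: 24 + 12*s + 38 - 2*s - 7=10*s + 55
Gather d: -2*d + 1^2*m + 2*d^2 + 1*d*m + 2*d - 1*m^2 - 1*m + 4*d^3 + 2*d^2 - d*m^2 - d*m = 4*d^3 + 4*d^2 - d*m^2 - m^2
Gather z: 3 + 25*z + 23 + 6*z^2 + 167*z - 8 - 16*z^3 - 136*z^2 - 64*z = -16*z^3 - 130*z^2 + 128*z + 18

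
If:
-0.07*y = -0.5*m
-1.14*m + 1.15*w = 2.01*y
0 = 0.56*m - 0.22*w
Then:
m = 0.00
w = 0.00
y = 0.00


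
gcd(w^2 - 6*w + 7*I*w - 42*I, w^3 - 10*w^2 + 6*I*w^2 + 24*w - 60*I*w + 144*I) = w - 6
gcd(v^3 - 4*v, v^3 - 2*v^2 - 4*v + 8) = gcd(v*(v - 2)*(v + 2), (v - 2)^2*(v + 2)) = v^2 - 4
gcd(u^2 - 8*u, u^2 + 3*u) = u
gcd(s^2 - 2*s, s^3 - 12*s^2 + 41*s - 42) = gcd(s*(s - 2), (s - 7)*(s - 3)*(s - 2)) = s - 2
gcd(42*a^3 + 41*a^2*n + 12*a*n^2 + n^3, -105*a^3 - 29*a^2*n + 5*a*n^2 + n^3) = 21*a^2 + 10*a*n + n^2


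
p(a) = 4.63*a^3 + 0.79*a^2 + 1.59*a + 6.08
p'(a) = 13.89*a^2 + 1.58*a + 1.59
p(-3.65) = -214.34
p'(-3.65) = 180.87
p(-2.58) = -72.28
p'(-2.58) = 89.97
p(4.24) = 379.95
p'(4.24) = 258.00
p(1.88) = 42.63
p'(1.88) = 53.65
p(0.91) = 11.67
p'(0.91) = 14.53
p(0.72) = 9.36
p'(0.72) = 9.93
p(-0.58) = 4.52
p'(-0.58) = 5.35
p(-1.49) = -9.85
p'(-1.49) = 30.07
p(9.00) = 3459.65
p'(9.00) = 1140.90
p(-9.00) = -3319.51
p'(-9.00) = 1112.46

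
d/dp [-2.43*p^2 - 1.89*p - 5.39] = -4.86*p - 1.89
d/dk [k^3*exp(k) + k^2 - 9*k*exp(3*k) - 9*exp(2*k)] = k^3*exp(k) + 3*k^2*exp(k) - 27*k*exp(3*k) + 2*k - 9*exp(3*k) - 18*exp(2*k)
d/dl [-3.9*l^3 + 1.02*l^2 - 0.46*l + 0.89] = -11.7*l^2 + 2.04*l - 0.46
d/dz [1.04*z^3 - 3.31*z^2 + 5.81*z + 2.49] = 3.12*z^2 - 6.62*z + 5.81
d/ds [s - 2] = 1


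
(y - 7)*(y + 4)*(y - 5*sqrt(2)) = y^3 - 5*sqrt(2)*y^2 - 3*y^2 - 28*y + 15*sqrt(2)*y + 140*sqrt(2)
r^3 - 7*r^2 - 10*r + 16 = (r - 8)*(r - 1)*(r + 2)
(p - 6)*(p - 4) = p^2 - 10*p + 24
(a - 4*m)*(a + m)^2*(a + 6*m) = a^4 + 4*a^3*m - 19*a^2*m^2 - 46*a*m^3 - 24*m^4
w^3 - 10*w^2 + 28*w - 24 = (w - 6)*(w - 2)^2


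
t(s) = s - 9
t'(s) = 1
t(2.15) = -6.85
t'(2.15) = 1.00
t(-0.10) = -9.10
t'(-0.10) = 1.00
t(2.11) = -6.89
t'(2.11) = 1.00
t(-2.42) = -11.42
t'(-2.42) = 1.00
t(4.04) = -4.96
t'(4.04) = 1.00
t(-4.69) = -13.69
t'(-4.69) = 1.00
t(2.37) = -6.63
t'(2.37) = 1.00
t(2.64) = -6.36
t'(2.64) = 1.00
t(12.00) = 3.00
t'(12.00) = 1.00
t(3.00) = -6.00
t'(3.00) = 1.00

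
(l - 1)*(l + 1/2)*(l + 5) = l^3 + 9*l^2/2 - 3*l - 5/2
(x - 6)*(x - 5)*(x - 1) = x^3 - 12*x^2 + 41*x - 30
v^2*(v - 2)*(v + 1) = v^4 - v^3 - 2*v^2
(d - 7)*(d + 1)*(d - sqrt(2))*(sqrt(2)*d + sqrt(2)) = sqrt(2)*d^4 - 5*sqrt(2)*d^3 - 2*d^3 - 13*sqrt(2)*d^2 + 10*d^2 - 7*sqrt(2)*d + 26*d + 14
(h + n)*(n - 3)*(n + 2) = h*n^2 - h*n - 6*h + n^3 - n^2 - 6*n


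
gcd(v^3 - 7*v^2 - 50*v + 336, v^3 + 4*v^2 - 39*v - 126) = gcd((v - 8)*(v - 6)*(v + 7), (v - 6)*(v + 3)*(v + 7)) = v^2 + v - 42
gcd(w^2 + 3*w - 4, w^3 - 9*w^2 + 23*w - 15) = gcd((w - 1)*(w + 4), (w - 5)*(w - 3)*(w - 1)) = w - 1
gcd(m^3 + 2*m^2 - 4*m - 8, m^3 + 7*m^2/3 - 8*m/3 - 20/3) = m^2 + 4*m + 4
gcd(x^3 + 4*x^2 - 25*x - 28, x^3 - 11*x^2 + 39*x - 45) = 1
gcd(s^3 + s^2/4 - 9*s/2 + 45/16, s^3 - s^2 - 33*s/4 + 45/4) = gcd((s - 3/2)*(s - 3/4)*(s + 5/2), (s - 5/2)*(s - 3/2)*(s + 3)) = s - 3/2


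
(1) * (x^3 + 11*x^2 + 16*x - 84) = x^3 + 11*x^2 + 16*x - 84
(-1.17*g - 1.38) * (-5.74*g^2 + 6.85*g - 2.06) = 6.7158*g^3 - 0.0933000000000002*g^2 - 7.0428*g + 2.8428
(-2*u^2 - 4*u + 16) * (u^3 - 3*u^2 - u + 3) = -2*u^5 + 2*u^4 + 30*u^3 - 50*u^2 - 28*u + 48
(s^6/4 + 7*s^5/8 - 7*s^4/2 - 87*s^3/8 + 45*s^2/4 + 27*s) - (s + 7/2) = s^6/4 + 7*s^5/8 - 7*s^4/2 - 87*s^3/8 + 45*s^2/4 + 26*s - 7/2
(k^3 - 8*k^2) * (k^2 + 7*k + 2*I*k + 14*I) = k^5 - k^4 + 2*I*k^4 - 56*k^3 - 2*I*k^3 - 112*I*k^2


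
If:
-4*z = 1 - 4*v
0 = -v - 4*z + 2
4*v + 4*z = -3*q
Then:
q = -19/15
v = 3/5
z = 7/20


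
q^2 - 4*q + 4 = (q - 2)^2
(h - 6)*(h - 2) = h^2 - 8*h + 12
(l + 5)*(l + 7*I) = l^2 + 5*l + 7*I*l + 35*I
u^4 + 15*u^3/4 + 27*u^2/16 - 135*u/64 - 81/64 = (u - 3/4)*(u + 3/4)^2*(u + 3)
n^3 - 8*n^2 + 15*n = n*(n - 5)*(n - 3)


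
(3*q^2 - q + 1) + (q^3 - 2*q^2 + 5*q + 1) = q^3 + q^2 + 4*q + 2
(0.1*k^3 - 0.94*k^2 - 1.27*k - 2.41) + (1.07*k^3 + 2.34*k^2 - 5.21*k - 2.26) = 1.17*k^3 + 1.4*k^2 - 6.48*k - 4.67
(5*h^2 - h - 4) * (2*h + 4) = 10*h^3 + 18*h^2 - 12*h - 16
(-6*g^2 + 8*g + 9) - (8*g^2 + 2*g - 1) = -14*g^2 + 6*g + 10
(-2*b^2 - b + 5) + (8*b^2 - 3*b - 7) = 6*b^2 - 4*b - 2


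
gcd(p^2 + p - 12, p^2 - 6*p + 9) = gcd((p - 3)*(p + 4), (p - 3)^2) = p - 3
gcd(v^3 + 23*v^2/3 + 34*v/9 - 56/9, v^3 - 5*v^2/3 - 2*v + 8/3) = v + 4/3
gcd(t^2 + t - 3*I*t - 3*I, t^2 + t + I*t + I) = t + 1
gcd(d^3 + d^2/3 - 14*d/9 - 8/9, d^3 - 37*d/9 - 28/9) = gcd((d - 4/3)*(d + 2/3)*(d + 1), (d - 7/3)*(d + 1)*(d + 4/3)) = d + 1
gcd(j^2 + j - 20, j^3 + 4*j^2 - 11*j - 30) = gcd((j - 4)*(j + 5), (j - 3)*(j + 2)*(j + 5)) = j + 5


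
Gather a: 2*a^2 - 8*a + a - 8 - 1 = 2*a^2 - 7*a - 9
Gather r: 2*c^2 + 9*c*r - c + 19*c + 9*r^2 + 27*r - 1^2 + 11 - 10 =2*c^2 + 18*c + 9*r^2 + r*(9*c + 27)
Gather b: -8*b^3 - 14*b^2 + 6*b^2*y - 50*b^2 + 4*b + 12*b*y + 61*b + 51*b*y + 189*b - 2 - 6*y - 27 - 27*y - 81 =-8*b^3 + b^2*(6*y - 64) + b*(63*y + 254) - 33*y - 110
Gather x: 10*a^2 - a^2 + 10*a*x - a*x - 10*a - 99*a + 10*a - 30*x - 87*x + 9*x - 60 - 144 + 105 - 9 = 9*a^2 - 99*a + x*(9*a - 108) - 108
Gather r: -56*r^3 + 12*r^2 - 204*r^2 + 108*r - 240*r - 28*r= -56*r^3 - 192*r^2 - 160*r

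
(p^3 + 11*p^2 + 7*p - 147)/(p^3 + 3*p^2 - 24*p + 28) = (p^2 + 4*p - 21)/(p^2 - 4*p + 4)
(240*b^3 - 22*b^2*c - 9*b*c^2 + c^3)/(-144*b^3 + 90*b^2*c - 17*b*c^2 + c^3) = (-5*b - c)/(3*b - c)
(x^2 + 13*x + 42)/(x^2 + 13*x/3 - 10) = 3*(x + 7)/(3*x - 5)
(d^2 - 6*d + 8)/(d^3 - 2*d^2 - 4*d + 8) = (d - 4)/(d^2 - 4)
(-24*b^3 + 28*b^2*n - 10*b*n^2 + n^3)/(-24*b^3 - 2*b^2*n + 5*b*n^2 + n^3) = (12*b^2 - 8*b*n + n^2)/(12*b^2 + 7*b*n + n^2)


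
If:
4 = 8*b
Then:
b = 1/2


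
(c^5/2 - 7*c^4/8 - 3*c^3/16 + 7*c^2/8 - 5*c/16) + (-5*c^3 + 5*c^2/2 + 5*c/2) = c^5/2 - 7*c^4/8 - 83*c^3/16 + 27*c^2/8 + 35*c/16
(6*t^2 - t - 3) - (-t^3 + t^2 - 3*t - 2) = t^3 + 5*t^2 + 2*t - 1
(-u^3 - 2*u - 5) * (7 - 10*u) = 10*u^4 - 7*u^3 + 20*u^2 + 36*u - 35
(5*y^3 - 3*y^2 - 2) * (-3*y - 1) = -15*y^4 + 4*y^3 + 3*y^2 + 6*y + 2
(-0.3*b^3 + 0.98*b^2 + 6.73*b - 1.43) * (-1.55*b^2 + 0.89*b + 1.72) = 0.465*b^5 - 1.786*b^4 - 10.0753*b^3 + 9.8918*b^2 + 10.3029*b - 2.4596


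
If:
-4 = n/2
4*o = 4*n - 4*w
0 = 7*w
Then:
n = -8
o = -8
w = 0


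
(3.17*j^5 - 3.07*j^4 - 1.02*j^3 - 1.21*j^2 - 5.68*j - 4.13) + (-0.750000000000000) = 3.17*j^5 - 3.07*j^4 - 1.02*j^3 - 1.21*j^2 - 5.68*j - 4.88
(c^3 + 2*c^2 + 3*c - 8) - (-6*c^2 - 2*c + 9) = c^3 + 8*c^2 + 5*c - 17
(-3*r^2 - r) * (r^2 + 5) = -3*r^4 - r^3 - 15*r^2 - 5*r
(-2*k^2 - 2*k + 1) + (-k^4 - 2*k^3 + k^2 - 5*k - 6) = -k^4 - 2*k^3 - k^2 - 7*k - 5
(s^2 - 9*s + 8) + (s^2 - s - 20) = 2*s^2 - 10*s - 12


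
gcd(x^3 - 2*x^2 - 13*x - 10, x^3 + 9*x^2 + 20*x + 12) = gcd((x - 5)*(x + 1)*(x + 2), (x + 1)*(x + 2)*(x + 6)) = x^2 + 3*x + 2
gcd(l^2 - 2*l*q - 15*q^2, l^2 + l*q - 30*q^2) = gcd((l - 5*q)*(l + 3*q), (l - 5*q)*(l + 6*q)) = -l + 5*q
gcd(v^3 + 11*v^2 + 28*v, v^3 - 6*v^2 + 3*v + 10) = 1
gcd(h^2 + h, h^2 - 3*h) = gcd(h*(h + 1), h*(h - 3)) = h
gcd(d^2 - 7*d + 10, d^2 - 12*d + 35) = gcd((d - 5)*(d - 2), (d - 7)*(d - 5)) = d - 5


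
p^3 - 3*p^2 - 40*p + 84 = (p - 7)*(p - 2)*(p + 6)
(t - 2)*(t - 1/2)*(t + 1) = t^3 - 3*t^2/2 - 3*t/2 + 1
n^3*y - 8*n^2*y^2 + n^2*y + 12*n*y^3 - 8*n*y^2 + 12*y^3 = (n - 6*y)*(n - 2*y)*(n*y + y)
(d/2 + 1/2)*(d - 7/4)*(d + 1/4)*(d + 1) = d^4/2 + d^3/4 - 39*d^2/32 - 19*d/16 - 7/32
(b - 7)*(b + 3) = b^2 - 4*b - 21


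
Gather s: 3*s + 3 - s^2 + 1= -s^2 + 3*s + 4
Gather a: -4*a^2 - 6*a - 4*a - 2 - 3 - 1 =-4*a^2 - 10*a - 6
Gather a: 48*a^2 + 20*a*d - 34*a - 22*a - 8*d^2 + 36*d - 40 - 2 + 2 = 48*a^2 + a*(20*d - 56) - 8*d^2 + 36*d - 40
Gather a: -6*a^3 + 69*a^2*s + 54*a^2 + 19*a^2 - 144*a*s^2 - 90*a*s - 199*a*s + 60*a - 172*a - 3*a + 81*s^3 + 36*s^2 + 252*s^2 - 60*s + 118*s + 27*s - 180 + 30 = -6*a^3 + a^2*(69*s + 73) + a*(-144*s^2 - 289*s - 115) + 81*s^3 + 288*s^2 + 85*s - 150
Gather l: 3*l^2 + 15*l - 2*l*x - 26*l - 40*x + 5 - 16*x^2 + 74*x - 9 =3*l^2 + l*(-2*x - 11) - 16*x^2 + 34*x - 4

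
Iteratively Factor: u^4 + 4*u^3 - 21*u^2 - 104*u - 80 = (u + 1)*(u^3 + 3*u^2 - 24*u - 80) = (u - 5)*(u + 1)*(u^2 + 8*u + 16) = (u - 5)*(u + 1)*(u + 4)*(u + 4)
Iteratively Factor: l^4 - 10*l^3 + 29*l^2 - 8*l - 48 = (l + 1)*(l^3 - 11*l^2 + 40*l - 48) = (l - 4)*(l + 1)*(l^2 - 7*l + 12) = (l - 4)*(l - 3)*(l + 1)*(l - 4)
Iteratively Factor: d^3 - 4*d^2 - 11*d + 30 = (d + 3)*(d^2 - 7*d + 10) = (d - 2)*(d + 3)*(d - 5)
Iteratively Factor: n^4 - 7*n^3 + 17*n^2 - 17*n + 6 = (n - 1)*(n^3 - 6*n^2 + 11*n - 6) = (n - 1)^2*(n^2 - 5*n + 6) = (n - 2)*(n - 1)^2*(n - 3)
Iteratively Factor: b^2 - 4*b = (b - 4)*(b)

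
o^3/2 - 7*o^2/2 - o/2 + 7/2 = (o/2 + 1/2)*(o - 7)*(o - 1)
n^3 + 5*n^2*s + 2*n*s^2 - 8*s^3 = (n - s)*(n + 2*s)*(n + 4*s)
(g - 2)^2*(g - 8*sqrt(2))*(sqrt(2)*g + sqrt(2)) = sqrt(2)*g^4 - 16*g^3 - 3*sqrt(2)*g^3 + 48*g^2 + 4*sqrt(2)*g - 64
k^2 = k^2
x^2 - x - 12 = (x - 4)*(x + 3)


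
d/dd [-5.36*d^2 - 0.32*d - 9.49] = -10.72*d - 0.32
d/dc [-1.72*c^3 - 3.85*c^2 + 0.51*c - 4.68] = -5.16*c^2 - 7.7*c + 0.51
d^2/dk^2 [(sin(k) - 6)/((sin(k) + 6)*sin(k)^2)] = 2*(-2*sin(k) + 18 + 183/sin(k) + 414/sin(k)^2 - 252/sin(k)^3 - 648/sin(k)^4)/(sin(k) + 6)^3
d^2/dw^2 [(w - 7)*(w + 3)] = 2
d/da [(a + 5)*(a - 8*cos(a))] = a + (a + 5)*(8*sin(a) + 1) - 8*cos(a)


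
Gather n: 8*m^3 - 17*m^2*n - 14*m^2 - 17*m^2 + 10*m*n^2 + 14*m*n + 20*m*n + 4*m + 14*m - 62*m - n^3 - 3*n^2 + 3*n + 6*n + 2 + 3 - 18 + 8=8*m^3 - 31*m^2 - 44*m - n^3 + n^2*(10*m - 3) + n*(-17*m^2 + 34*m + 9) - 5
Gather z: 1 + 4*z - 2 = 4*z - 1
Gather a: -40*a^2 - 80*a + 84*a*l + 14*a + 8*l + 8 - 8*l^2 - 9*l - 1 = -40*a^2 + a*(84*l - 66) - 8*l^2 - l + 7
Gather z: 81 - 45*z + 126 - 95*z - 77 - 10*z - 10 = 120 - 150*z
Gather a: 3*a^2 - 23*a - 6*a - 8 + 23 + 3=3*a^2 - 29*a + 18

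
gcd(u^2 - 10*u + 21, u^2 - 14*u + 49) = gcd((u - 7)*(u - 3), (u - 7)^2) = u - 7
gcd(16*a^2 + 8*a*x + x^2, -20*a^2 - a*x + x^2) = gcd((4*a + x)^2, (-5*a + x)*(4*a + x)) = 4*a + x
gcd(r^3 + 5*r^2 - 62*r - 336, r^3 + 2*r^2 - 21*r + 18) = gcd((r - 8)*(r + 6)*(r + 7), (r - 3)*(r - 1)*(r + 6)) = r + 6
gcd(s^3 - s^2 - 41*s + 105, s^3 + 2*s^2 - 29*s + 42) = s^2 + 4*s - 21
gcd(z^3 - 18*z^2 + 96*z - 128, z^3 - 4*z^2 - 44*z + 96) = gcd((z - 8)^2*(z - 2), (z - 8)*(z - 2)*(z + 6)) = z^2 - 10*z + 16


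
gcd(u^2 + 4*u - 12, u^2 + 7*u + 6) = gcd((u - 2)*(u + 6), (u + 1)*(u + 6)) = u + 6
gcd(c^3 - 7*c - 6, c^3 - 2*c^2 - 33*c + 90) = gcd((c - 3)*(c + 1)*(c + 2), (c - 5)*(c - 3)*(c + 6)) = c - 3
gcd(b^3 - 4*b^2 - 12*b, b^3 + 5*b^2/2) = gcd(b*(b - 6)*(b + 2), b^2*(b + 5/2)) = b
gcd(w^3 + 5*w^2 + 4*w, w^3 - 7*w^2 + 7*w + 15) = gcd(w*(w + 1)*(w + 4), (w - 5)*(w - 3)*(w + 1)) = w + 1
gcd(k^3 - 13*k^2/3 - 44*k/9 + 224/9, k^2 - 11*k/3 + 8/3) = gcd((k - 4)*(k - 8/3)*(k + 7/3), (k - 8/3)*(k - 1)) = k - 8/3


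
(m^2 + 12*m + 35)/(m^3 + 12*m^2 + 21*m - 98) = (m + 5)/(m^2 + 5*m - 14)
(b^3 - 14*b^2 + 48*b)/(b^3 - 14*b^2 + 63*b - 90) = b*(b - 8)/(b^2 - 8*b + 15)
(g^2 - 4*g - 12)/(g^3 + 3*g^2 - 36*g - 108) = (g + 2)/(g^2 + 9*g + 18)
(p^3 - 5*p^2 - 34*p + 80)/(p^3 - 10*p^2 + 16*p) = (p + 5)/p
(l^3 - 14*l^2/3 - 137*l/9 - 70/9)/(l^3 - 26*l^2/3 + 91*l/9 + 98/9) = (3*l + 5)/(3*l - 7)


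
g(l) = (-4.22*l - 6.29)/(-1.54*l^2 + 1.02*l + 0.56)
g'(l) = (-4.22*l - 6.29)*(3.08*l - 1.02)/(-1.54*l^2 + 1.02*l + 0.56)^2 - 4.22/(-1.54*l^2 + 1.02*l + 0.56) = (-6.4988*l^2 - 19.3732*l + 4.0526)/(2.3716*l^4 - 3.1416*l^3 - 0.6844*l^2 + 1.1424*l + 0.3136)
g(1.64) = 6.92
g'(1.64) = -12.40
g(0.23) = -10.18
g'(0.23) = -1.47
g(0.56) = -13.35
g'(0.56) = -21.02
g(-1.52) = -0.03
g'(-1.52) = 0.89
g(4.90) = 0.86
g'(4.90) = -0.25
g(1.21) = 24.75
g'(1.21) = -136.29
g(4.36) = 1.02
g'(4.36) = -0.35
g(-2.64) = -0.38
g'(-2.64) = 0.06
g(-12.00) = -0.19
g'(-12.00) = -0.01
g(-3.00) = -0.39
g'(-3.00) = 0.01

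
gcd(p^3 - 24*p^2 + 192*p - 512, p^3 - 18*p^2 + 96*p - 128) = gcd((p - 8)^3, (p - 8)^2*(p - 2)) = p^2 - 16*p + 64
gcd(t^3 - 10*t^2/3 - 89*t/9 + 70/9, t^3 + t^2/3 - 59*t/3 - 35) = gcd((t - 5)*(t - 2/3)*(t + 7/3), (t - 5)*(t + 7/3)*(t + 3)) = t^2 - 8*t/3 - 35/3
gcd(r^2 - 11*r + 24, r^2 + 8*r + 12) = 1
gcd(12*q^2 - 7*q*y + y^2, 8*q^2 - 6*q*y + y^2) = -4*q + y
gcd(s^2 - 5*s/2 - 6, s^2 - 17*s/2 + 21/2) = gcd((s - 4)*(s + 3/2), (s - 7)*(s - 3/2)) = 1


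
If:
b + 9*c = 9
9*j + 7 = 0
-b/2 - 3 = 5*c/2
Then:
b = -99/4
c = 15/4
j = -7/9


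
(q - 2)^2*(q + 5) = q^3 + q^2 - 16*q + 20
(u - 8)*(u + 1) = u^2 - 7*u - 8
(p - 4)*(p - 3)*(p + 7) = p^3 - 37*p + 84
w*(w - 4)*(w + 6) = w^3 + 2*w^2 - 24*w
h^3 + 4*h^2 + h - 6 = (h - 1)*(h + 2)*(h + 3)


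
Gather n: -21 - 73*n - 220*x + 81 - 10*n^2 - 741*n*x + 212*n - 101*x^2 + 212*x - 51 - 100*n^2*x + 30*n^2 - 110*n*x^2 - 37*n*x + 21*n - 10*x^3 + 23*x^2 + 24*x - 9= n^2*(20 - 100*x) + n*(-110*x^2 - 778*x + 160) - 10*x^3 - 78*x^2 + 16*x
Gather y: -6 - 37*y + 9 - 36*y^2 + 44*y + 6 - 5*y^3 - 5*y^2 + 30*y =-5*y^3 - 41*y^2 + 37*y + 9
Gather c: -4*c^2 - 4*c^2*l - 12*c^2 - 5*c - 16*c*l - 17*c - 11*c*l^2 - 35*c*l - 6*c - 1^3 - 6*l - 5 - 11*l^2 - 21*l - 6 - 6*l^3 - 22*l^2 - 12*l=c^2*(-4*l - 16) + c*(-11*l^2 - 51*l - 28) - 6*l^3 - 33*l^2 - 39*l - 12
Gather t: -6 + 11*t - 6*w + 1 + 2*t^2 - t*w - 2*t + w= 2*t^2 + t*(9 - w) - 5*w - 5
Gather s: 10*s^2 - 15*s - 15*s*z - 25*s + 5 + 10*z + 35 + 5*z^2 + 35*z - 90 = 10*s^2 + s*(-15*z - 40) + 5*z^2 + 45*z - 50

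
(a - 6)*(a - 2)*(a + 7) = a^3 - a^2 - 44*a + 84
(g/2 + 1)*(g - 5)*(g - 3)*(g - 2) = g^4/2 - 4*g^3 + 11*g^2/2 + 16*g - 30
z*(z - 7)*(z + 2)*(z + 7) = z^4 + 2*z^3 - 49*z^2 - 98*z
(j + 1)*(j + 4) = j^2 + 5*j + 4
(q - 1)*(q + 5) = q^2 + 4*q - 5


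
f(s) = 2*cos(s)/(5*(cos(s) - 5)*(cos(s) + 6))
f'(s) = -2*sin(s)/(5*(cos(s) - 5)*(cos(s) + 6)) + 2*sin(s)*cos(s)/(5*(cos(s) - 5)*(cos(s) + 6)^2) + 2*sin(s)*cos(s)/(5*(cos(s) - 5)^2*(cos(s) + 6)) = 2*(cos(s)^2 + 30)*sin(s)/(5*(cos(s) - 5)^2*(cos(s) + 6)^2)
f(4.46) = 0.00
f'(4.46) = -0.01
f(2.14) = 0.01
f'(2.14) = 0.01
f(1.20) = -0.00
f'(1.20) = 0.01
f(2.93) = 0.01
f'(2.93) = 0.00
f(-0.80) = -0.01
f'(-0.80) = -0.01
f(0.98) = -0.01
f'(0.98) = 0.01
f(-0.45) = -0.01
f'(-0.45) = -0.01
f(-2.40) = 0.01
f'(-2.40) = -0.01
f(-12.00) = -0.01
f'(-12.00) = 0.01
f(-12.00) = -0.01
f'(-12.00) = 0.01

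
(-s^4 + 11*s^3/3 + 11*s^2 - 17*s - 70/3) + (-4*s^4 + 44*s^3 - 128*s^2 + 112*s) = -5*s^4 + 143*s^3/3 - 117*s^2 + 95*s - 70/3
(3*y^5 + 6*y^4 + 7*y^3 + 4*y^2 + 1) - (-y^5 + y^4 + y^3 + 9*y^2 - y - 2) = 4*y^5 + 5*y^4 + 6*y^3 - 5*y^2 + y + 3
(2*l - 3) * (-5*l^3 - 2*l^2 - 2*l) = -10*l^4 + 11*l^3 + 2*l^2 + 6*l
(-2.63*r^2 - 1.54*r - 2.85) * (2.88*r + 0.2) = -7.5744*r^3 - 4.9612*r^2 - 8.516*r - 0.57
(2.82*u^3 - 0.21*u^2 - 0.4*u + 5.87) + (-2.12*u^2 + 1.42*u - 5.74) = 2.82*u^3 - 2.33*u^2 + 1.02*u + 0.13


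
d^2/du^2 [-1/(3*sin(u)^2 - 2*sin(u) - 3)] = 2*(-18*sin(u)^4 + 9*sin(u)^3 + 7*sin(u)^2 - 15*sin(u) + 13)/(2*sin(u) + 3*cos(u)^2)^3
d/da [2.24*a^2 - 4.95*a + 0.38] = 4.48*a - 4.95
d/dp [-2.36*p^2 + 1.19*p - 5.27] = 1.19 - 4.72*p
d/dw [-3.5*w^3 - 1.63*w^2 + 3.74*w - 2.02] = -10.5*w^2 - 3.26*w + 3.74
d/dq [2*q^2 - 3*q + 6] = 4*q - 3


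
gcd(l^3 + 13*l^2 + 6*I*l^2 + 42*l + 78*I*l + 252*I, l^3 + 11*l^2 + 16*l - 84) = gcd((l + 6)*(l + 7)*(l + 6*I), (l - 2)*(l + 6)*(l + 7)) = l^2 + 13*l + 42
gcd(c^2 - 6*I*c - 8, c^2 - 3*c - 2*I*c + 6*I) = c - 2*I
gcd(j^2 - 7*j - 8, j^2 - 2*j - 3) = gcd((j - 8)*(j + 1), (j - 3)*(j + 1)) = j + 1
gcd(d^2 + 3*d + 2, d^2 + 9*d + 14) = d + 2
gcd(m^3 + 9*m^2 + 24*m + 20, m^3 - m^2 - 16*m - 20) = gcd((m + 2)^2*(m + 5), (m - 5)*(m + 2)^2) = m^2 + 4*m + 4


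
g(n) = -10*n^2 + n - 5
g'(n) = 1 - 20*n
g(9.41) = -881.07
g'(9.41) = -187.20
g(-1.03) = -16.64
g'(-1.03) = 21.60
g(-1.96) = -45.38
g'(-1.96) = 40.20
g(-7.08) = -513.34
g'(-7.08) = 142.60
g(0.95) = -13.08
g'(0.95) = -18.00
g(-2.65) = -77.88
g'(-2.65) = 54.00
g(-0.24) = -5.82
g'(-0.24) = 5.80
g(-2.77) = -84.50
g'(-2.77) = 56.40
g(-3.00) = -98.00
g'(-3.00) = 61.00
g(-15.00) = -2270.00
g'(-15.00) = 301.00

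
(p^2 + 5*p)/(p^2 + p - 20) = p/(p - 4)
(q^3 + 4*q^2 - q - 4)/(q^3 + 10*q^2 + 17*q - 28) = (q + 1)/(q + 7)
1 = 1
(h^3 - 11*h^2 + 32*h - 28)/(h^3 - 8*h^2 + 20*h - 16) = (h - 7)/(h - 4)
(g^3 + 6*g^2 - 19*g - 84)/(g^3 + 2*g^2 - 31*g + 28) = (g + 3)/(g - 1)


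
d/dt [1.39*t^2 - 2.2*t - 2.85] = 2.78*t - 2.2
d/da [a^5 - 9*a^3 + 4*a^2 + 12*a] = 5*a^4 - 27*a^2 + 8*a + 12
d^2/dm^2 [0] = 0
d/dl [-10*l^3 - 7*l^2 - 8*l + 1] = -30*l^2 - 14*l - 8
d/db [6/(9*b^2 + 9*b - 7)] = 54*(-2*b - 1)/(9*b^2 + 9*b - 7)^2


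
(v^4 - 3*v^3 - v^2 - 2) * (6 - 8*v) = -8*v^5 + 30*v^4 - 10*v^3 - 6*v^2 + 16*v - 12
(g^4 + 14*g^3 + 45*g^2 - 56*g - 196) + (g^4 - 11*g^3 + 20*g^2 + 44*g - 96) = 2*g^4 + 3*g^3 + 65*g^2 - 12*g - 292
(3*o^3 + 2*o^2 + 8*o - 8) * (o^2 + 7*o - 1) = 3*o^5 + 23*o^4 + 19*o^3 + 46*o^2 - 64*o + 8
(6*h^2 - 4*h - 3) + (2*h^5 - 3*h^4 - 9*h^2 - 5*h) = 2*h^5 - 3*h^4 - 3*h^2 - 9*h - 3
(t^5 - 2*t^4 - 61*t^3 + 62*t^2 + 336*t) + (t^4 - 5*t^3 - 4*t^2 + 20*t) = t^5 - t^4 - 66*t^3 + 58*t^2 + 356*t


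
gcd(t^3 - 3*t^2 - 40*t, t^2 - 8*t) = t^2 - 8*t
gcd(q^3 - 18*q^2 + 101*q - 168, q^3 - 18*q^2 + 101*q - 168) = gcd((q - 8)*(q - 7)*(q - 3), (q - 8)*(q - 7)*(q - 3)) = q^3 - 18*q^2 + 101*q - 168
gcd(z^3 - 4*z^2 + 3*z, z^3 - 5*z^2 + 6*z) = z^2 - 3*z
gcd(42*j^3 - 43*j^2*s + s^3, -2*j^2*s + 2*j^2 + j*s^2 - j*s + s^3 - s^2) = -j + s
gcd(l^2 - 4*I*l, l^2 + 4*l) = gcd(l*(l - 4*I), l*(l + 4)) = l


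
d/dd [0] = 0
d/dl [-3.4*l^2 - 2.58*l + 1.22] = -6.8*l - 2.58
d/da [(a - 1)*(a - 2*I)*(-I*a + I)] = I*(a - 1)*(-3*a + 1 + 4*I)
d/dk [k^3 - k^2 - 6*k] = 3*k^2 - 2*k - 6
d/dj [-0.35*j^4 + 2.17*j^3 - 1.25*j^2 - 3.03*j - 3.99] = -1.4*j^3 + 6.51*j^2 - 2.5*j - 3.03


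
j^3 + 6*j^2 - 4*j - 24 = (j - 2)*(j + 2)*(j + 6)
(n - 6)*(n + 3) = n^2 - 3*n - 18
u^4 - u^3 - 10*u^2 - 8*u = u*(u - 4)*(u + 1)*(u + 2)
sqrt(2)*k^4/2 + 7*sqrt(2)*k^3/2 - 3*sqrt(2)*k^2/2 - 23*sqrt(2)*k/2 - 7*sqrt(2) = (k - 2)*(k + 1)*(k + 7)*(sqrt(2)*k/2 + sqrt(2)/2)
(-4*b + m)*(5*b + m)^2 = -100*b^3 - 15*b^2*m + 6*b*m^2 + m^3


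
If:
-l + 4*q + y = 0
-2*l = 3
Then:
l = -3/2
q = -y/4 - 3/8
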